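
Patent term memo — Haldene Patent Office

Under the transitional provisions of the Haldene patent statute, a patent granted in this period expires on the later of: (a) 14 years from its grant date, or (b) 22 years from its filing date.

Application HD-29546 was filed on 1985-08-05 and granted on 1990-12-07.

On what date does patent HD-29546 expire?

(a) grant + 14 years → 7 December 2004.
(b) filing + 22 years → 5 August 2007.
Later of the two: 5 August 2007.

August 5, 2007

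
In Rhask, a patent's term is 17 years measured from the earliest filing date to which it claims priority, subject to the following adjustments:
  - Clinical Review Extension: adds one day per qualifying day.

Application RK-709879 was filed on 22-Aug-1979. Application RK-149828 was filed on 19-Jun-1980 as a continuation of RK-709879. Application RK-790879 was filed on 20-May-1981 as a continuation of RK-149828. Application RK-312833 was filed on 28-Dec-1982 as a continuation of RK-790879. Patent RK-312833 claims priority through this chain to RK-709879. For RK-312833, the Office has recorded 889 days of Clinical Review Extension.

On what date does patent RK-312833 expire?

Earliest priority filing: 22 August 1979.
Base term: 22 August 1979 + 17 years → 22 August 1996.
Clinical Review Extension: +889 days → 28 January 1999.

1999-01-28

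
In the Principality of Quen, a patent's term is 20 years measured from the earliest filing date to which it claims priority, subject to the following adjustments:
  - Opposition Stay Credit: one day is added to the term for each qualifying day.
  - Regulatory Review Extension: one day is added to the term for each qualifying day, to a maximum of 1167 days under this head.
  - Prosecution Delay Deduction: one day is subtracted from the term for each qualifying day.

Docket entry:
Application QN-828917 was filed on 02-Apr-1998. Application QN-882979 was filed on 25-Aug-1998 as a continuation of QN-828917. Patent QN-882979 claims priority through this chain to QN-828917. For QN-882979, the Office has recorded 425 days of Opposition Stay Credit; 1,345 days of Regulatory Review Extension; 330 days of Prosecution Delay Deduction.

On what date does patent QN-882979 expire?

Earliest priority filing: 2 April 1998.
Base term: 2 April 1998 + 20 years → 2 April 2018.
Opposition Stay Credit: +425 days → 1 June 2019.
Regulatory Review Extension: 1345 days claimed exceeds the 1167-day cap, so +1167 days → 11 August 2022.
Prosecution Delay Deduction: −330 days → 15 September 2021.

2021-09-15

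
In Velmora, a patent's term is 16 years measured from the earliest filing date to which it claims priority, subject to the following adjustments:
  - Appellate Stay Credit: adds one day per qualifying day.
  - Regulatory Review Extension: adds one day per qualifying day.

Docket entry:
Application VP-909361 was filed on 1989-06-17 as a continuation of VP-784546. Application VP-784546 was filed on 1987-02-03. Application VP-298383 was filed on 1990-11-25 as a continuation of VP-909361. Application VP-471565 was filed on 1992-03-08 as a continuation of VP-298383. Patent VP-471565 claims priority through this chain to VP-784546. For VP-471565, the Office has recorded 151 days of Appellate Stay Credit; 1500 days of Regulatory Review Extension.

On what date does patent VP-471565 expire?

2007-08-12

Earliest priority filing: 3 February 1987.
Base term: 3 February 1987 + 16 years → 3 February 2003.
Appellate Stay Credit: +151 days → 4 July 2003.
Regulatory Review Extension: +1500 days → 12 August 2007.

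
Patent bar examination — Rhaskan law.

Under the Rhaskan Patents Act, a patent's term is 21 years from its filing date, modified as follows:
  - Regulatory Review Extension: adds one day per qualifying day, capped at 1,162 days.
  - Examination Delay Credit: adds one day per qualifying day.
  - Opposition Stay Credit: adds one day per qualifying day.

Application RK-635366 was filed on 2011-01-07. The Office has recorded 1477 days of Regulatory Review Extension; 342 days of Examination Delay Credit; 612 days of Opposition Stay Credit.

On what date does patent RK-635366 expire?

2037-10-23

Base term: filing date + 21 years → 7 January 2032.
Regulatory Review Extension: 1477 days claimed exceeds the 1162-day cap, so +1162 days → 14 March 2035.
Examination Delay Credit: +342 days → 19 February 2036.
Opposition Stay Credit: +612 days → 23 October 2037.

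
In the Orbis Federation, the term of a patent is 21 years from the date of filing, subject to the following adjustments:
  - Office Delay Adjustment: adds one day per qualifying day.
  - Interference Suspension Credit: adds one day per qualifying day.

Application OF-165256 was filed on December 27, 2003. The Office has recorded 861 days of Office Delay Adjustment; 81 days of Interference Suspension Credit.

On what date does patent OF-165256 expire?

Base term: filing date + 21 years → 27 December 2024.
Office Delay Adjustment: +861 days → 7 May 2027.
Interference Suspension Credit: +81 days → 27 July 2027.

July 27, 2027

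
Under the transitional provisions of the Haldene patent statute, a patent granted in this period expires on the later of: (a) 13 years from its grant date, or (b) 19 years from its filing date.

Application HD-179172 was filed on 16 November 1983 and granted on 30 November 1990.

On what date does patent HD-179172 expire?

2003-11-30

(a) grant + 13 years → 30 November 2003.
(b) filing + 19 years → 16 November 2002.
Later of the two: 30 November 2003.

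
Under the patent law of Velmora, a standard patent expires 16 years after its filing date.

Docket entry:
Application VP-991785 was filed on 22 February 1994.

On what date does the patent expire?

February 22, 2010

Filing date + 16 years → 22 February 2010.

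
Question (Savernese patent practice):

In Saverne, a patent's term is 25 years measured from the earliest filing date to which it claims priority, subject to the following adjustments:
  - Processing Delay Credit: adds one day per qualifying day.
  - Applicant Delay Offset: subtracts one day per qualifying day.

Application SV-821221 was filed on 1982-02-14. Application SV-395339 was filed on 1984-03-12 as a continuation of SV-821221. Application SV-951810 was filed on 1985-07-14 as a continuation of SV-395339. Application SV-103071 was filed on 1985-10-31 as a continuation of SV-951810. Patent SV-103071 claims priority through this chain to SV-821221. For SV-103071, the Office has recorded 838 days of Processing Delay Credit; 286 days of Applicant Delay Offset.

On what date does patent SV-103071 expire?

Earliest priority filing: 14 February 1982.
Base term: 14 February 1982 + 25 years → 14 February 2007.
Processing Delay Credit: +838 days → 1 June 2009.
Applicant Delay Offset: −286 days → 19 August 2008.

2008-08-19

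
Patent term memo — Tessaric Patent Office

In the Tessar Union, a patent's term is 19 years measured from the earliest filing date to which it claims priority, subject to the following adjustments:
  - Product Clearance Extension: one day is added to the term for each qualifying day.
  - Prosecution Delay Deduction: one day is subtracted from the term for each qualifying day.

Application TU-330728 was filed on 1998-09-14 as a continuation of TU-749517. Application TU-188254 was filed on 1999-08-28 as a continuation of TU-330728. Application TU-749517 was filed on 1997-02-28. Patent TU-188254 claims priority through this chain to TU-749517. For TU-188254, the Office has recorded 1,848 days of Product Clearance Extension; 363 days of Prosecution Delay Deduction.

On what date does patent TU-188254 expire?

Earliest priority filing: 28 February 1997.
Base term: 28 February 1997 + 19 years → 28 February 2016.
Product Clearance Extension: +1848 days → 21 March 2021.
Prosecution Delay Deduction: −363 days → 23 March 2020.

March 23, 2020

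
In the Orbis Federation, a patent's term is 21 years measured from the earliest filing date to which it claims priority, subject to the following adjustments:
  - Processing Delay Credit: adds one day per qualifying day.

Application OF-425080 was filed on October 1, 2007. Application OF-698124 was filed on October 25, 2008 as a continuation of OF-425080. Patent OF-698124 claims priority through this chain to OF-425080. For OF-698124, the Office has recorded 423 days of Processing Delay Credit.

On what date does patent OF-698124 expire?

Earliest priority filing: 1 October 2007.
Base term: 1 October 2007 + 21 years → 1 October 2028.
Processing Delay Credit: +423 days → 28 November 2029.

November 28, 2029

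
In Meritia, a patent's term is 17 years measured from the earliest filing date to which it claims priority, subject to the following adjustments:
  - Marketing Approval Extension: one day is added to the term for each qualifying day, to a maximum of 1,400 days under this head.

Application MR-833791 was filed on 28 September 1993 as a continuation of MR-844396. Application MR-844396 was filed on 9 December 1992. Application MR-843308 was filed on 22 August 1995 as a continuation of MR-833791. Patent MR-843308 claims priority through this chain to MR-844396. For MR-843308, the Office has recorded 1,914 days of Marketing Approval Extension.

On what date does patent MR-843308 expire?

Earliest priority filing: 9 December 1992.
Base term: 9 December 1992 + 17 years → 9 December 2009.
Marketing Approval Extension: 1914 days claimed exceeds the 1400-day cap, so +1400 days → 9 October 2013.

October 9, 2013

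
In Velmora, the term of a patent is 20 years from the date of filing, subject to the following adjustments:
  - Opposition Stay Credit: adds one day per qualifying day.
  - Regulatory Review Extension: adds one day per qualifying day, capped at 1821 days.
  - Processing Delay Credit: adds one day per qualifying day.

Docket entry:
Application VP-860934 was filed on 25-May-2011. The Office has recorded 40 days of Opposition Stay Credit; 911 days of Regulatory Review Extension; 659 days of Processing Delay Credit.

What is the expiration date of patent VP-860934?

October 21, 2035

Base term: filing date + 20 years → 25 May 2031.
Opposition Stay Credit: +40 days → 4 July 2031.
Regulatory Review Extension: 911 days (within the 1821-day cap) → +911 days → 31 December 2033.
Processing Delay Credit: +659 days → 21 October 2035.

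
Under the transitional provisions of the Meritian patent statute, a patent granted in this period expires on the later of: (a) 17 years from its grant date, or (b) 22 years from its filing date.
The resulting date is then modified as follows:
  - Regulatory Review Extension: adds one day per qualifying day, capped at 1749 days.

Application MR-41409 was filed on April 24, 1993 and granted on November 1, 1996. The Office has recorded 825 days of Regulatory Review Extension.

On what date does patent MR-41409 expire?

2017-07-27

(a) grant + 17 years → 1 November 2013.
(b) filing + 22 years → 24 April 2015.
Later of the two: 24 April 2015.
Regulatory Review Extension: 825 days (within the 1749-day cap) → +825 days → 27 July 2017.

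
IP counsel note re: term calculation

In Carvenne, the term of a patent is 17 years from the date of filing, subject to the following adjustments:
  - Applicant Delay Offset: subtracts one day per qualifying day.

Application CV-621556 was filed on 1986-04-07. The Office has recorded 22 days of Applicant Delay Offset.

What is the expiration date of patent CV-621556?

March 16, 2003

Base term: filing date + 17 years → 7 April 2003.
Applicant Delay Offset: −22 days → 16 March 2003.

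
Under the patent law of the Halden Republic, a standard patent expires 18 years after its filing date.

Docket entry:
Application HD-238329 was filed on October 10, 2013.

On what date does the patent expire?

Filing date + 18 years → 10 October 2031.

2031-10-10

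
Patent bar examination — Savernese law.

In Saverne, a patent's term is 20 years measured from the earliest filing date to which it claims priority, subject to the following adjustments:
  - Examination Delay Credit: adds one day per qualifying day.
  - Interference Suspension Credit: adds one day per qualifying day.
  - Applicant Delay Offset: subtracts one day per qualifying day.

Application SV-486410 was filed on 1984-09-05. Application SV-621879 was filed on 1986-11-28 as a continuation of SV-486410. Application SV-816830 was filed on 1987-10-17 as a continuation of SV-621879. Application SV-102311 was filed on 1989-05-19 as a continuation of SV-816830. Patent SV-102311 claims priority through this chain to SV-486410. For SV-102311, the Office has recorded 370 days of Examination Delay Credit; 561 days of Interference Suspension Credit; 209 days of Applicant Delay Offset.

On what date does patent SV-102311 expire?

Earliest priority filing: 5 September 1984.
Base term: 5 September 1984 + 20 years → 5 September 2004.
Examination Delay Credit: +370 days → 10 September 2005.
Interference Suspension Credit: +561 days → 25 March 2007.
Applicant Delay Offset: −209 days → 28 August 2006.

2006-08-28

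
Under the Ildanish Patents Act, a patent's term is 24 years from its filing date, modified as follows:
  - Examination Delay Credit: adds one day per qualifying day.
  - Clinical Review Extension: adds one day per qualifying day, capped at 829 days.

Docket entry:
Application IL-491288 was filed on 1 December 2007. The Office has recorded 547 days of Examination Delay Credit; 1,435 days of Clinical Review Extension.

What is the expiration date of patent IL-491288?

Base term: filing date + 24 years → 1 December 2031.
Examination Delay Credit: +547 days → 31 May 2033.
Clinical Review Extension: 1435 days claimed exceeds the 829-day cap, so +829 days → 7 September 2035.

2035-09-07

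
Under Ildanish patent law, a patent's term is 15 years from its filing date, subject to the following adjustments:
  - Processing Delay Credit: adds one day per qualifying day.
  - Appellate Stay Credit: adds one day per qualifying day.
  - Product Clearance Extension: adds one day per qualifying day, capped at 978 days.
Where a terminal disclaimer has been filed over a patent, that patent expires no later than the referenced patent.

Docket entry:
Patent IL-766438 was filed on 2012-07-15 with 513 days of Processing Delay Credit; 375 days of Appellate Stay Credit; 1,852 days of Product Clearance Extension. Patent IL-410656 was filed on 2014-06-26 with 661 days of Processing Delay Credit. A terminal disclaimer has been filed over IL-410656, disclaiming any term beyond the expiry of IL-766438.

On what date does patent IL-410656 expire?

April 18, 2031

Natural term of IL-410656:
  Base: filing + 15 years → 26 June 2029.
  Processing Delay Credit: +661 days → 18 April 2031.
Expiry of referenced patent IL-766438:
  Base: filing + 15 years → 15 July 2027.
  Processing Delay Credit: +513 days → 9 December 2028.
  Appellate Stay Credit: +375 days → 19 December 2029.
  Product Clearance Extension: 1852 days claimed exceeds the 978-day cap, so +978 days → 23 August 2032.
Terminal disclaimer: IL-410656 expires on the earlier of 18 April 2031 and 23 August 2032.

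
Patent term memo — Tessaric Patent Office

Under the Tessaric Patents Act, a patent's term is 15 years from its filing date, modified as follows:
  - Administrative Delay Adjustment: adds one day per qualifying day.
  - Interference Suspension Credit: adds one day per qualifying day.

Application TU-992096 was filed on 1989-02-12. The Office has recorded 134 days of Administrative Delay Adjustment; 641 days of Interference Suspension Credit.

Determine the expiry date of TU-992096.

2006-03-28

Base term: filing date + 15 years → 12 February 2004.
Administrative Delay Adjustment: +134 days → 25 June 2004.
Interference Suspension Credit: +641 days → 28 March 2006.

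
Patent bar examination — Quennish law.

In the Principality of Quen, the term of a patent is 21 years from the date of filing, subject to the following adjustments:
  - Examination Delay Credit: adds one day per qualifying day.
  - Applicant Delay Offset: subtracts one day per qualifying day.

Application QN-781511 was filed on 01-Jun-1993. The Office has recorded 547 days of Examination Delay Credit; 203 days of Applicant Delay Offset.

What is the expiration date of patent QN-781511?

May 11, 2015

Base term: filing date + 21 years → 1 June 2014.
Examination Delay Credit: +547 days → 30 November 2015.
Applicant Delay Offset: −203 days → 11 May 2015.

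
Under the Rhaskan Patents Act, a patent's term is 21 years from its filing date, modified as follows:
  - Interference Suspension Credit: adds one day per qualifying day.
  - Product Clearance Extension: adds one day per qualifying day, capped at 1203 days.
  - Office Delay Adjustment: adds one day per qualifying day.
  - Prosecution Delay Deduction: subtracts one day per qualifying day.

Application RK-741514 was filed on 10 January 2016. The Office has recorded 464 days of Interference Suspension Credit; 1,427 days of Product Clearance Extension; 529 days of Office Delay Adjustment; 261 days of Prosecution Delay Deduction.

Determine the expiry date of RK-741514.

Base term: filing date + 21 years → 10 January 2037.
Interference Suspension Credit: +464 days → 19 April 2038.
Product Clearance Extension: 1427 days claimed exceeds the 1203-day cap, so +1203 days → 4 August 2041.
Office Delay Adjustment: +529 days → 15 January 2043.
Prosecution Delay Deduction: −261 days → 29 April 2042.

April 29, 2042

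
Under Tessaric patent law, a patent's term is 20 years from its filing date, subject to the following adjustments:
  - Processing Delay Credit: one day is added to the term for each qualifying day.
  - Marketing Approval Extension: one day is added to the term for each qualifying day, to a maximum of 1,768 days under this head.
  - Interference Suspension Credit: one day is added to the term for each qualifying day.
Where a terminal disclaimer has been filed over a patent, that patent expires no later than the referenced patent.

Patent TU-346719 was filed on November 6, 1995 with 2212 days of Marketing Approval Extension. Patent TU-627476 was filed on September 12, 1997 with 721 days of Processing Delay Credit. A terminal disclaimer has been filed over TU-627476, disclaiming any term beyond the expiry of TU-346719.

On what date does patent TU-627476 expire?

Natural term of TU-627476:
  Base: filing + 20 years → 12 September 2017.
  Processing Delay Credit: +721 days → 3 September 2019.
Expiry of referenced patent TU-346719:
  Base: filing + 20 years → 6 November 2015.
  Marketing Approval Extension: 2212 days claimed exceeds the 1768-day cap, so +1768 days → 8 September 2020.
Terminal disclaimer: TU-627476 expires on the earlier of 3 September 2019 and 8 September 2020.

2019-09-03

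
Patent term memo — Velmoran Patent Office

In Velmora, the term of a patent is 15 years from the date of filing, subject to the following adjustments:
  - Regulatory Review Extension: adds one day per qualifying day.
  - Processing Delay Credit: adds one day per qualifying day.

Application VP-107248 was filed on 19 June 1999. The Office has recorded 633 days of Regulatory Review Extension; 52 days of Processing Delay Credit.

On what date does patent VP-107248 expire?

Base term: filing date + 15 years → 19 June 2014.
Regulatory Review Extension: +633 days → 13 March 2016.
Processing Delay Credit: +52 days → 4 May 2016.

May 4, 2016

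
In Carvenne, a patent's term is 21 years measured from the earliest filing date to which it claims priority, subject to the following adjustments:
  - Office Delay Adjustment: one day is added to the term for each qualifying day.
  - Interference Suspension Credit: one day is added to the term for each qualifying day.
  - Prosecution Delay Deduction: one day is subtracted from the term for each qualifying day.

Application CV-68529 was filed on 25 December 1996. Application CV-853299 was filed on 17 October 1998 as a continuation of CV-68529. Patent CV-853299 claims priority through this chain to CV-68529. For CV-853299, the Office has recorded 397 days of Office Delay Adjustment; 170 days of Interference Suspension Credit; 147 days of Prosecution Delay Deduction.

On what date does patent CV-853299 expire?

February 18, 2019

Earliest priority filing: 25 December 1996.
Base term: 25 December 1996 + 21 years → 25 December 2017.
Office Delay Adjustment: +397 days → 26 January 2019.
Interference Suspension Credit: +170 days → 15 July 2019.
Prosecution Delay Deduction: −147 days → 18 February 2019.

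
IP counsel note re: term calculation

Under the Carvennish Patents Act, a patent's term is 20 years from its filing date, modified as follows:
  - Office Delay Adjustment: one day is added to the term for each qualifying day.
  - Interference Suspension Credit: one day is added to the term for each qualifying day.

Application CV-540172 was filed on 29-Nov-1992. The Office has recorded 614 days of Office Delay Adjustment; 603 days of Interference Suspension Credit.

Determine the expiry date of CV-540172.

March 30, 2016

Base term: filing date + 20 years → 29 November 2012.
Office Delay Adjustment: +614 days → 5 August 2014.
Interference Suspension Credit: +603 days → 30 March 2016.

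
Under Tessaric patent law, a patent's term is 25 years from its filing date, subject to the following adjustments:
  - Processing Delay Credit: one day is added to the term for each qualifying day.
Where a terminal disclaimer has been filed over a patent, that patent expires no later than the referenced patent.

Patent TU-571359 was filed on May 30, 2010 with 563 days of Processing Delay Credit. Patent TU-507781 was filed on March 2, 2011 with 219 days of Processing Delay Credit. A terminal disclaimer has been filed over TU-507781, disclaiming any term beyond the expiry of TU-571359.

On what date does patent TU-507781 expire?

2036-10-07

Natural term of TU-507781:
  Base: filing + 25 years → 2 March 2036.
  Processing Delay Credit: +219 days → 7 October 2036.
Expiry of referenced patent TU-571359:
  Base: filing + 25 years → 30 May 2035.
  Processing Delay Credit: +563 days → 13 December 2036.
Terminal disclaimer: TU-507781 expires on the earlier of 7 October 2036 and 13 December 2036.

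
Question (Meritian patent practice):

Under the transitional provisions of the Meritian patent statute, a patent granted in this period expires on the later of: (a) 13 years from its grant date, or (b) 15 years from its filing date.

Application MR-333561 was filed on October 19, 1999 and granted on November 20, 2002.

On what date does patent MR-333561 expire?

(a) grant + 13 years → 20 November 2015.
(b) filing + 15 years → 19 October 2014.
Later of the two: 20 November 2015.

2015-11-20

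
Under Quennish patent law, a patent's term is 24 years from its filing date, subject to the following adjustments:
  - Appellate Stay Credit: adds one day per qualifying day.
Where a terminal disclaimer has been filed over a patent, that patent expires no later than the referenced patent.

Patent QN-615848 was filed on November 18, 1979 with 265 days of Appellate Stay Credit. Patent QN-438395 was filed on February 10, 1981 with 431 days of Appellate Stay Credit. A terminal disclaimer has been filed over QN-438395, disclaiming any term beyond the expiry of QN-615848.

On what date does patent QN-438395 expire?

August 9, 2004

Natural term of QN-438395:
  Base: filing + 24 years → 10 February 2005.
  Appellate Stay Credit: +431 days → 17 April 2006.
Expiry of referenced patent QN-615848:
  Base: filing + 24 years → 18 November 2003.
  Appellate Stay Credit: +265 days → 9 August 2004.
Terminal disclaimer: QN-438395 expires on the earlier of 17 April 2006 and 9 August 2004.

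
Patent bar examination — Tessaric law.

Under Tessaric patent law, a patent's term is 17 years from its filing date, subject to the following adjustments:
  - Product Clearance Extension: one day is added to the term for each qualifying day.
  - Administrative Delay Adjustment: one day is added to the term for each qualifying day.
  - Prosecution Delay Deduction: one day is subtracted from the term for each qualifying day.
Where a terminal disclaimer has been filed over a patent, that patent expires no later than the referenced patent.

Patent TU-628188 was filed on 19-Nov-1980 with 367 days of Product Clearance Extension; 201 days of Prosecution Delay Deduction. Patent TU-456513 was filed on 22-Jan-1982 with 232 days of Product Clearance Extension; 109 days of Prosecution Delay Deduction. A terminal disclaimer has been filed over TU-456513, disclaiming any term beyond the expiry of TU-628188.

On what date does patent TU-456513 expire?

May 4, 1998

Natural term of TU-456513:
  Base: filing + 17 years → 22 January 1999.
  Product Clearance Extension: +232 days → 11 September 1999.
  Prosecution Delay Deduction: −109 days → 25 May 1999.
Expiry of referenced patent TU-628188:
  Base: filing + 17 years → 19 November 1997.
  Product Clearance Extension: +367 days → 21 November 1998.
  Prosecution Delay Deduction: −201 days → 4 May 1998.
Terminal disclaimer: TU-456513 expires on the earlier of 25 May 1999 and 4 May 1998.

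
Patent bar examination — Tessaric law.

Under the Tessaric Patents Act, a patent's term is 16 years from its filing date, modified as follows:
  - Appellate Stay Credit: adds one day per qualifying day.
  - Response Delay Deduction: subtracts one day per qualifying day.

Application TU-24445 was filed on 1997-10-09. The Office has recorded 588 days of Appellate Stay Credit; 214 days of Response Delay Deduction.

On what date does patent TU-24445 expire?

October 18, 2014

Base term: filing date + 16 years → 9 October 2013.
Appellate Stay Credit: +588 days → 20 May 2015.
Response Delay Deduction: −214 days → 18 October 2014.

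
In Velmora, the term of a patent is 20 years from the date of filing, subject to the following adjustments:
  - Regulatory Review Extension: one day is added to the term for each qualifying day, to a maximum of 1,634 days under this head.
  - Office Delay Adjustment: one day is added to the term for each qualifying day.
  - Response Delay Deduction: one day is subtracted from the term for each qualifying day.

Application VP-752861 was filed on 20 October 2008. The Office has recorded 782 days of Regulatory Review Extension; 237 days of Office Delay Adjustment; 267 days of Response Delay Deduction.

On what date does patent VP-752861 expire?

2030-11-11

Base term: filing date + 20 years → 20 October 2028.
Regulatory Review Extension: 782 days (within the 1634-day cap) → +782 days → 11 December 2030.
Office Delay Adjustment: +237 days → 5 August 2031.
Response Delay Deduction: −267 days → 11 November 2030.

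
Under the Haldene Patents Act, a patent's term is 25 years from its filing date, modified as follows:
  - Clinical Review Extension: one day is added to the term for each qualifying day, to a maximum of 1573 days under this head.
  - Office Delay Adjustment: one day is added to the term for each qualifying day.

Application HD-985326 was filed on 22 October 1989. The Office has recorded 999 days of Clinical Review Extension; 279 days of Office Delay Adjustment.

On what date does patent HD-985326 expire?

Base term: filing date + 25 years → 22 October 2014.
Clinical Review Extension: 999 days (within the 1573-day cap) → +999 days → 17 July 2017.
Office Delay Adjustment: +279 days → 22 April 2018.

April 22, 2018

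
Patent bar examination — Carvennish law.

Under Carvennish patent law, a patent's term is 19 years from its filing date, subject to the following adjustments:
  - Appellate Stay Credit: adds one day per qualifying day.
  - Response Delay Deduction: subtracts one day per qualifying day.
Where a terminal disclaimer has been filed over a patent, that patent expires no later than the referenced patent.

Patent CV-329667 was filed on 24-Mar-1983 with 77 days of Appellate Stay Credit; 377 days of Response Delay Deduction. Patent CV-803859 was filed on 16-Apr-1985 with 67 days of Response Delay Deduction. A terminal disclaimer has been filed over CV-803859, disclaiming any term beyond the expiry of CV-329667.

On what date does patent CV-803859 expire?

Natural term of CV-803859:
  Base: filing + 19 years → 16 April 2004.
  Response Delay Deduction: −67 days → 9 February 2004.
Expiry of referenced patent CV-329667:
  Base: filing + 19 years → 24 March 2002.
  Appellate Stay Credit: +77 days → 9 June 2002.
  Response Delay Deduction: −377 days → 28 May 2001.
Terminal disclaimer: CV-803859 expires on the earlier of 9 February 2004 and 28 May 2001.

May 28, 2001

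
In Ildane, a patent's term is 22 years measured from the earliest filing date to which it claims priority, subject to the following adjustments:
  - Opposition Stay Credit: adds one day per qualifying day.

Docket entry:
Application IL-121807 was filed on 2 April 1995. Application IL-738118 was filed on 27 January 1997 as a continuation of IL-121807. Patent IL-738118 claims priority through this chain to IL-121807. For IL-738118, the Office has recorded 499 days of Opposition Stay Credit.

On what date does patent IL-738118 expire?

August 14, 2018

Earliest priority filing: 2 April 1995.
Base term: 2 April 1995 + 22 years → 2 April 2017.
Opposition Stay Credit: +499 days → 14 August 2018.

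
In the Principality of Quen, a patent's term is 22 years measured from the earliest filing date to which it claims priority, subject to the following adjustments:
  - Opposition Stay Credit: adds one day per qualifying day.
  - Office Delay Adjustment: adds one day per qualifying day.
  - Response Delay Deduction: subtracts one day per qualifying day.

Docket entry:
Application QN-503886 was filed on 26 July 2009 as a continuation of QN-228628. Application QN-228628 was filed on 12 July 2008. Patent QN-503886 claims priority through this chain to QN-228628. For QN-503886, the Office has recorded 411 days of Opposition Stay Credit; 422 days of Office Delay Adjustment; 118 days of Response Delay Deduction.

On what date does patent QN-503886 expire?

Earliest priority filing: 12 July 2008.
Base term: 12 July 2008 + 22 years → 12 July 2030.
Opposition Stay Credit: +411 days → 27 August 2031.
Office Delay Adjustment: +422 days → 22 October 2032.
Response Delay Deduction: −118 days → 26 June 2032.

2032-06-26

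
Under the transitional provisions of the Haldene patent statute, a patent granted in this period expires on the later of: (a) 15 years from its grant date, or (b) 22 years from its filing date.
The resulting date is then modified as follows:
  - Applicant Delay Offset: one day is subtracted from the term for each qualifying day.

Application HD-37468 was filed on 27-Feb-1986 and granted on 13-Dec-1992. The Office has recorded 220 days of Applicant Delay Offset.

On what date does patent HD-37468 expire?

(a) grant + 15 years → 13 December 2007.
(b) filing + 22 years → 27 February 2008.
Later of the two: 27 February 2008.
Applicant Delay Offset: −220 days → 22 July 2007.

2007-07-22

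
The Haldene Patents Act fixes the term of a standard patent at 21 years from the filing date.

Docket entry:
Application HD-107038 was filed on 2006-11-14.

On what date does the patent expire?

Filing date + 21 years → 14 November 2027.

November 14, 2027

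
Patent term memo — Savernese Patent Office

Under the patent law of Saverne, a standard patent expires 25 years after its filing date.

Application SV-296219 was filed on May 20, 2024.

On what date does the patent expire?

May 20, 2049

Filing date + 25 years → 20 May 2049.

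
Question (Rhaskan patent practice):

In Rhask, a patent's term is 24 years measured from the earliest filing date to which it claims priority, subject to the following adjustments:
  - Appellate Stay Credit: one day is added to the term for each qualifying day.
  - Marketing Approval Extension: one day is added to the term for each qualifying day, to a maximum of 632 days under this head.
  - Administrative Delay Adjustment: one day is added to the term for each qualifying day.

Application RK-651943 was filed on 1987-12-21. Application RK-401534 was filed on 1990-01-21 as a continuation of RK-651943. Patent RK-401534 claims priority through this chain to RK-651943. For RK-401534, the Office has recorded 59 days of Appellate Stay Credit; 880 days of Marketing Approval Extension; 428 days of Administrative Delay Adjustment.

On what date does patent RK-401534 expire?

Earliest priority filing: 21 December 1987.
Base term: 21 December 1987 + 24 years → 21 December 2011.
Appellate Stay Credit: +59 days → 18 February 2012.
Marketing Approval Extension: 880 days claimed exceeds the 632-day cap, so +632 days → 11 November 2013.
Administrative Delay Adjustment: +428 days → 13 January 2015.

January 13, 2015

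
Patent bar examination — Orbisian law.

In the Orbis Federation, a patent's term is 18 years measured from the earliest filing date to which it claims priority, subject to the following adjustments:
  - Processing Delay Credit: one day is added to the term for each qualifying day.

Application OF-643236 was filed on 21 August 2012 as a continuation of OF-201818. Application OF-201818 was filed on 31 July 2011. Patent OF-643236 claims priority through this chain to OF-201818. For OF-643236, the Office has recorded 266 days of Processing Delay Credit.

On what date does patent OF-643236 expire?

April 23, 2030

Earliest priority filing: 31 July 2011.
Base term: 31 July 2011 + 18 years → 31 July 2029.
Processing Delay Credit: +266 days → 23 April 2030.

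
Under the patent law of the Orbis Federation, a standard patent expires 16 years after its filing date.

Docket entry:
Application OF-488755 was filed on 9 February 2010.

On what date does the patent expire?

Filing date + 16 years → 9 February 2026.

2026-02-09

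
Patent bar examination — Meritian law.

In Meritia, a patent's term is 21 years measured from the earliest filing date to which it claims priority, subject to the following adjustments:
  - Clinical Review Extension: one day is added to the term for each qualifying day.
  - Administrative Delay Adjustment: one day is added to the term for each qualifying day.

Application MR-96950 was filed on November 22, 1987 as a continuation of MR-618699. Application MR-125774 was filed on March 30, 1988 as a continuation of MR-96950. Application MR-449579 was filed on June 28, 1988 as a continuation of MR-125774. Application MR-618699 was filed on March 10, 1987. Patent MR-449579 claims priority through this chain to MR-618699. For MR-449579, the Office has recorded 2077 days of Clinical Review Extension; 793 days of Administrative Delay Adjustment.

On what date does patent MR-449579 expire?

Earliest priority filing: 10 March 1987.
Base term: 10 March 1987 + 21 years → 10 March 2008.
Clinical Review Extension: +2077 days → 16 November 2013.
Administrative Delay Adjustment: +793 days → 18 January 2016.

January 18, 2016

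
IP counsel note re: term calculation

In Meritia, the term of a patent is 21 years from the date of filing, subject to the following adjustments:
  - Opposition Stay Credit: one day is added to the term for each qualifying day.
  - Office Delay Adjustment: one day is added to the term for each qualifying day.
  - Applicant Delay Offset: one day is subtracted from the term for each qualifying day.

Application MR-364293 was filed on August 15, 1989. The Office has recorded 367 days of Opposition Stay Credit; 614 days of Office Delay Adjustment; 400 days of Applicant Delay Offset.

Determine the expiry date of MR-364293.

March 18, 2012

Base term: filing date + 21 years → 15 August 2010.
Opposition Stay Credit: +367 days → 17 August 2011.
Office Delay Adjustment: +614 days → 22 April 2013.
Applicant Delay Offset: −400 days → 18 March 2012.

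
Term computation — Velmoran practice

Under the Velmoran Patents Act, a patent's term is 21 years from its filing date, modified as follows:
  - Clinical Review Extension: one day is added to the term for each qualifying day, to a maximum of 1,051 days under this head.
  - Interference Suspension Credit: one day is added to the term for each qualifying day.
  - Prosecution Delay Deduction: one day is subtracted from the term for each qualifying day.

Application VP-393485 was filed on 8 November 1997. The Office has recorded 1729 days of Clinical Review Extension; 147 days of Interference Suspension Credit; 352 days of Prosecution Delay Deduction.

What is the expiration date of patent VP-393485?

Base term: filing date + 21 years → 8 November 2018.
Clinical Review Extension: 1729 days claimed exceeds the 1051-day cap, so +1051 days → 24 September 2021.
Interference Suspension Credit: +147 days → 18 February 2022.
Prosecution Delay Deduction: −352 days → 3 March 2021.

2021-03-03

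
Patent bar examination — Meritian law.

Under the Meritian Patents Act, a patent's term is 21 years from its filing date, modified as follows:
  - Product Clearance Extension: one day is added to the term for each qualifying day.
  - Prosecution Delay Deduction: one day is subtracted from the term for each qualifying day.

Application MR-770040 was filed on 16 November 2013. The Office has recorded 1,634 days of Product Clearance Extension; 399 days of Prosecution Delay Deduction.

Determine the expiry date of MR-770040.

Base term: filing date + 21 years → 16 November 2034.
Product Clearance Extension: +1634 days → 8 May 2039.
Prosecution Delay Deduction: −399 days → 4 April 2038.

April 4, 2038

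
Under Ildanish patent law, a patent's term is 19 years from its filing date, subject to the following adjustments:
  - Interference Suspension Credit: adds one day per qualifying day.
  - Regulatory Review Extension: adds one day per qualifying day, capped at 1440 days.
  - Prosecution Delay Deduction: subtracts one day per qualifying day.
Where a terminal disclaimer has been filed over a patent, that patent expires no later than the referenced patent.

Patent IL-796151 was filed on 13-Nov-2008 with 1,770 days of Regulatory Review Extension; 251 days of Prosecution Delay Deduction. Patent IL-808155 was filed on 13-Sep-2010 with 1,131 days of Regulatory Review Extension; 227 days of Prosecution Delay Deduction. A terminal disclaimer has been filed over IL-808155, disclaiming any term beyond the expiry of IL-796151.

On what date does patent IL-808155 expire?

Natural term of IL-808155:
  Base: filing + 19 years → 13 September 2029.
  Regulatory Review Extension: 1131 days (within the 1440-day cap) → +1131 days → 18 October 2032.
  Prosecution Delay Deduction: −227 days → 5 March 2032.
Expiry of referenced patent IL-796151:
  Base: filing + 19 years → 13 November 2027.
  Regulatory Review Extension: 1770 days claimed exceeds the 1440-day cap, so +1440 days → 23 October 2031.
  Prosecution Delay Deduction: −251 days → 14 February 2031.
Terminal disclaimer: IL-808155 expires on the earlier of 5 March 2032 and 14 February 2031.

2031-02-14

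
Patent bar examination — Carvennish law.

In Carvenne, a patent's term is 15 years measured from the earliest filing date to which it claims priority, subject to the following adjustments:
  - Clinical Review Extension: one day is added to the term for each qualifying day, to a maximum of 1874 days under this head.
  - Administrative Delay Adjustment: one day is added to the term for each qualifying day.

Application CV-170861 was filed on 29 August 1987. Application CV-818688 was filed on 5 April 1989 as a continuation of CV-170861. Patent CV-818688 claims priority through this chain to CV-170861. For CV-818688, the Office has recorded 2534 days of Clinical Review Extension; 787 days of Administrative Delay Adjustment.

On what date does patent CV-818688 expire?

2009-12-11

Earliest priority filing: 29 August 1987.
Base term: 29 August 1987 + 15 years → 29 August 2002.
Clinical Review Extension: 2534 days claimed exceeds the 1874-day cap, so +1874 days → 16 October 2007.
Administrative Delay Adjustment: +787 days → 11 December 2009.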